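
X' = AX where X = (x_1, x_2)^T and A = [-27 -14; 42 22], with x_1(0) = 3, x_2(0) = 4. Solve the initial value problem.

Coefficient matrix A = [[-27, -14], [42, 22]].
Characteristic polynomial det(A - λI) = λ^2 + 5λ - 6 = 0.
Eigenvalues λ = 1, -6.
For λ=1: (A-λI) row 1 is [-28, -14], so an eigenvector is (1, -2).
For λ=-6: (A-λI) row 1 is [-21, -14], so an eigenvector is (-2, 3).
General solution: K_1e^(t)(1,-2) + K_2e^(-6t)(-2,3).
Applying x_1(0)=3, x_2(0)=4 gives K_1=-17, K_2=-10.

x_1(t) = -17e^(t) + 20e^(-6t), x_2(t) = 34e^(t) - 30e^(-6t)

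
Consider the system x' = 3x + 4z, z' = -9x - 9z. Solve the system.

Coefficient matrix A = [[3, 4], [-9, -9]].
Characteristic polynomial det(A - λI) = λ^2 + 6λ + 9 = 0.
Single eigenvalue λ = -3 with algebraic multiplicity 2.
Eigenvector v = (2,-3); generalized eigenvector w with (A-λI)w=v is (1,-1).
General solution: e^(-3t)[K_1·v + K_2·(t·v + w)].

x(t) = 2K_1e^(-3t) + 2K_2te^(-3t) + K_2e^(-3t), z(t) = -3K_1e^(-3t) - 3K_2te^(-3t) - K_2e^(-3t)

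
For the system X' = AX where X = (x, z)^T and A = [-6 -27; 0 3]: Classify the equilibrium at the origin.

A = [[-6,-27],[0,3]]; det(A-λI) = λ^2 + 3λ - 18.
λ = 3, -6: opposite signs.

saddle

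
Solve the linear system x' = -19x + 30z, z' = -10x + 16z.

Coefficient matrix A = [[-19, 30], [-10, 16]].
Characteristic polynomial det(A - λI) = λ^2 + 3λ - 4 = 0.
Eigenvalues λ = -4, 1.
For λ=-4: (A-λI) row 1 is [-15, 30], so an eigenvector is (-2, -1).
For λ=1: (A-λI) row 1 is [-20, 30], so an eigenvector is (-3, -2).
General solution: c_1e^(-4t)(-2,-1) + c_2e^(t)(-3,-2).

x(t) = -2c_1e^(-4t) - 3c_2e^(t), z(t) = -c_1e^(-4t) - 2c_2e^(t)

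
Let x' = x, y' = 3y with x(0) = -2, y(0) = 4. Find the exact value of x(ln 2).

-4

A = [[1,0],[0,3]]; eigenvalues λ = 3, 1.
Eigenvectors: (0,-1) for λ=3, (1,0) for λ=1.
From the initial condition, c_1 = -4, c_2 = -2.
x(ln 2) = (-4)(2^3)(0) + (-2)(2^1)(1) = -4.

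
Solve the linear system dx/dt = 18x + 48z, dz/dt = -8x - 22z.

Coefficient matrix A = [[18, 48], [-8, -22]].
Characteristic polynomial det(A - λI) = λ^2 + 4λ - 12 = 0.
Eigenvalues λ = -6, 2.
For λ=-6: (A-λI) row 1 is [24, 48], so an eigenvector is (2, -1).
For λ=2: (A-λI) row 1 is [16, 48], so an eigenvector is (-3, 1).
General solution: c_1e^(-6t)(2,-1) + c_2e^(2t)(-3,1).

x(t) = 2c_1e^(-6t) - 3c_2e^(2t), z(t) = -c_1e^(-6t) + c_2e^(2t)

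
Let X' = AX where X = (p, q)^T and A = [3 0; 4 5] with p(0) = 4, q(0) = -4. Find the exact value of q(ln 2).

A = [[3,0],[4,5]]; eigenvalues λ = 5, 3.
Eigenvectors: (0,-1) for λ=5, (-1,2) for λ=3.
From the initial condition, c_1 = -4, c_2 = -4.
q(ln 2) = (-4)(2^5)(-1) + (-4)(2^3)(2) = 64.

64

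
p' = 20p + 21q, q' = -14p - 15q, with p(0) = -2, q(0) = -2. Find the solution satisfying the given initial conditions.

Coefficient matrix A = [[20, 21], [-14, -15]].
Characteristic polynomial det(A - λI) = λ^2 - 5λ - 6 = 0.
Eigenvalues λ = -1, 6.
For λ=-1: (A-λI) row 1 is [21, 21], so an eigenvector is (1, -1).
For λ=6: (A-λI) row 1 is [14, 21], so an eigenvector is (-3, 2).
General solution: K_1e^(-t)(1,-1) + K_2e^(6t)(-3,2).
Applying p(0)=-2, q(0)=-2 gives K_1=10, K_2=4.

p(t) = -12e^(6t) + 10e^(-t), q(t) = 8e^(6t) - 10e^(-t)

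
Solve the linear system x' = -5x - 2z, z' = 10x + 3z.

Coefficient matrix A = [[-5, -2], [10, 3]].
Characteristic polynomial det(A - λI) = λ^2 + 2λ + 5 = 0.
Eigenvalues λ = -1 ± 2i (complex conjugate pair).
For λ=-1+2i: an eigenvector is (-1,2) - i(0,-1) = (-1, 2 + i).
A real fundamental pair from Re and Im of e^((-1+2i)t)v: X_1 = e^(-t)(cos(2t)·(-1,2) + sin(2t)·(0,-1)), X_2 = e^(-t)(sin(2t)·(-1,2) - cos(2t)·(0,-1)).
General solution: C_1X_1 + C_2X_2.

x(t) = -C_1e^(-t)cos(2t) - C_2e^(-t)sin(2t), z(t) = -C_1e^(-t)sin(2t) + 2C_1e^(-t)cos(2t) + 2C_2e^(-t)sin(2t) + C_2e^(-t)cos(2t)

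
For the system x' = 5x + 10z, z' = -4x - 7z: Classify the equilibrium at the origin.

stable spiral

A = [[5,10],[-4,-7]]; det(A-λI) = λ^2 + 2λ + 5.
λ = -1 ± 2i: negative real part.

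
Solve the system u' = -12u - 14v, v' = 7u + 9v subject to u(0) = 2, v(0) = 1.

Coefficient matrix A = [[-12, -14], [7, 9]].
Characteristic polynomial det(A - λI) = λ^2 + 3λ - 10 = 0.
Eigenvalues λ = -5, 2.
For λ=-5: (A-λI) row 1 is [-7, -14], so an eigenvector is (2, -1).
For λ=2: (A-λI) row 1 is [-14, -14], so an eigenvector is (-1, 1).
General solution: c_1e^(-5t)(2,-1) + c_2e^(2t)(-1,1).
Applying u(0)=2, v(0)=1 gives c_1=3, c_2=4.

u(t) = -4e^(2t) + 6e^(-5t), v(t) = 4e^(2t) - 3e^(-5t)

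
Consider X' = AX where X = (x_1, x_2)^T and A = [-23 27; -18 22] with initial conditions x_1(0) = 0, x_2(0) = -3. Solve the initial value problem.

Coefficient matrix A = [[-23, 27], [-18, 22]].
Characteristic polynomial det(A - λI) = λ^2 + λ - 20 = 0.
Eigenvalues λ = 4, -5.
For λ=4: (A-λI) row 1 is [-27, 27], so an eigenvector is (-1, -1).
For λ=-5: (A-λI) row 1 is [-18, 27], so an eigenvector is (3, 2).
General solution: C_1e^(4t)(-1,-1) + C_2e^(-5t)(3,2).
Applying x_1(0)=0, x_2(0)=-3 gives C_1=9, C_2=3.

x_1(t) = -9e^(4t) + 9e^(-5t), x_2(t) = -9e^(4t) + 6e^(-5t)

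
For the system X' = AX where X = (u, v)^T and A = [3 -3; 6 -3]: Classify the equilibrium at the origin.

center

A = [[3,-3],[6,-3]]; det(A-λI) = λ^2 + 9.
λ = 0 ± 3i: zero real part.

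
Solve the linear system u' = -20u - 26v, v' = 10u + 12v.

Coefficient matrix A = [[-20, -26], [10, 12]].
Characteristic polynomial det(A - λI) = λ^2 + 8λ + 20 = 0.
Eigenvalues λ = -4 ± 2i (complex conjugate pair).
For λ=-4+2i: an eigenvector is (-2,1) - i(3,-2) = (-2 - 3i, 1 + 2i).
A real fundamental pair from Re and Im of e^((-4+2i)t)v: X_1 = e^(-4t)(cos(2t)·(-2,1) + sin(2t)·(3,-2)), X_2 = e^(-4t)(sin(2t)·(-2,1) - cos(2t)·(3,-2)).
General solution: K_1X_1 + K_2X_2.

u(t) = 3K_1e^(-4t)sin(2t) - 2K_1e^(-4t)cos(2t) - 2K_2e^(-4t)sin(2t) - 3K_2e^(-4t)cos(2t), v(t) = -2K_1e^(-4t)sin(2t) + K_1e^(-4t)cos(2t) + K_2e^(-4t)sin(2t) + 2K_2e^(-4t)cos(2t)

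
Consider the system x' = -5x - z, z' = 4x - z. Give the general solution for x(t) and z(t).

x(t) = K_1e^(-3t) + K_2te^(-3t) - K_2e^(-3t), z(t) = -2K_1e^(-3t) - 2K_2te^(-3t) + K_2e^(-3t)

Coefficient matrix A = [[-5, -1], [4, -1]].
Characteristic polynomial det(A - λI) = λ^2 + 6λ + 9 = 0.
Single eigenvalue λ = -3 with algebraic multiplicity 2.
Eigenvector v = (1,-2); generalized eigenvector w with (A-λI)w=v is (-1,1).
General solution: e^(-3t)[K_1·v + K_2·(t·v + w)].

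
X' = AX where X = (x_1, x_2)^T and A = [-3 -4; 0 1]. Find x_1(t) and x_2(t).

x_1(t) = -K_1e^(-3t) + K_2e^(t), x_2(t) = -K_2e^(t)

Coefficient matrix A = [[-3, -4], [0, 1]].
Characteristic polynomial det(A - λI) = λ^2 + 2λ - 3 = 0.
Eigenvalues λ = -3, 1.
For λ=-3: (A-λI) row 1 is [0, -4], so an eigenvector is (-1, 0).
For λ=1: (A-λI) row 1 is [-4, -4], so an eigenvector is (1, -1).
General solution: K_1e^(-3t)(-1,0) + K_2e^(t)(1,-1).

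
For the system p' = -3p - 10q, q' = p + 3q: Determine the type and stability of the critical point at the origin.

center

A = [[-3,-10],[1,3]]; det(A-λI) = λ^2 + 1.
λ = 0 ± i: zero real part.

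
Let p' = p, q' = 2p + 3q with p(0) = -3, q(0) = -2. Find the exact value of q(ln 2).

-34

A = [[1,0],[2,3]]; eigenvalues λ = 1, 3.
Eigenvectors: (1,-1) for λ=1, (0,1) for λ=3.
From the initial condition, c_1 = -3, c_2 = -5.
q(ln 2) = (-3)(2^1)(-1) + (-5)(2^3)(1) = -34.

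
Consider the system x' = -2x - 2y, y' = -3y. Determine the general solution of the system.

x(t) = 2K_1e^(-3t) + K_2e^(-2t), y(t) = K_1e^(-3t)

Coefficient matrix A = [[-2, -2], [0, -3]].
Characteristic polynomial det(A - λI) = λ^2 + 5λ + 6 = 0.
Eigenvalues λ = -3, -2.
For λ=-3: (A-λI) row 1 is [1, -2], so an eigenvector is (2, 1).
For λ=-2: (A-λI) row 1 is [0, -2], so an eigenvector is (1, 0).
General solution: K_1e^(-3t)(2,1) + K_2e^(-2t)(1,0).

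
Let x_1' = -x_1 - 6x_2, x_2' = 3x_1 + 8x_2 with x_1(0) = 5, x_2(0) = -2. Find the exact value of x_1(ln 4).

-928

A = [[-1,-6],[3,8]]; eigenvalues λ = 2, 5.
Eigenvectors: (-2,1) for λ=2, (1,-1) for λ=5.
From the initial condition, c_1 = -3, c_2 = -1.
x_1(ln 4) = (-3)(4^2)(-2) + (-1)(4^5)(1) = -928.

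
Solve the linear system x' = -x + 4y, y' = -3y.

x(t) = -K_1e^(-t) - 2K_2e^(-3t), y(t) = K_2e^(-3t)

Coefficient matrix A = [[-1, 4], [0, -3]].
Characteristic polynomial det(A - λI) = λ^2 + 4λ + 3 = 0.
Eigenvalues λ = -1, -3.
For λ=-1: (A-λI) row 1 is [0, 4], so an eigenvector is (-1, 0).
For λ=-3: (A-λI) row 1 is [2, 4], so an eigenvector is (-2, 1).
General solution: K_1e^(-t)(-1,0) + K_2e^(-3t)(-2,1).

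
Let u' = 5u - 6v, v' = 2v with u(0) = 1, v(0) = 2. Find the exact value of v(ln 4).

32

A = [[5,-6],[0,2]]; eigenvalues λ = 2, 5.
Eigenvectors: (-2,-1) for λ=2, (-1,0) for λ=5.
From the initial condition, c_1 = -2, c_2 = 3.
v(ln 4) = (-2)(4^2)(-1) + (3)(4^5)(0) = 32.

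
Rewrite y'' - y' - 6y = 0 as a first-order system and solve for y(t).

y(t) = C_1e^(3t) + C_2e^(-2t)

Let x_1 = y, x_2 = y'. Then x_1' = x_2 and x_2' = 6x_1 + x_2.
A = [[0,1],[6,1]]; det(A-λI) = λ^2 - λ - 6.
Eigenvalues λ = 3, -2 with eigenvectors (1,3), (1,-2).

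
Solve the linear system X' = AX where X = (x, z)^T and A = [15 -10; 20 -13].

Coefficient matrix A = [[15, -10], [20, -13]].
Characteristic polynomial det(A - λI) = λ^2 - 2λ + 5 = 0.
Eigenvalues λ = 1 ± 2i (complex conjugate pair).
For λ=1+2i: an eigenvector is (1,1) - i(2,3) = (1 - 2i, 1 - 3i).
A real fundamental pair from Re and Im of e^((1+2i)t)v: X_1 = e^(t)(cos(2t)·(1,1) + sin(2t)·(2,3)), X_2 = e^(t)(sin(2t)·(1,1) - cos(2t)·(2,3)).
General solution: K_1X_1 + K_2X_2.

x(t) = 2K_1e^(t)sin(2t) + K_1e^(t)cos(2t) + K_2e^(t)sin(2t) - 2K_2e^(t)cos(2t), z(t) = 3K_1e^(t)sin(2t) + K_1e^(t)cos(2t) + K_2e^(t)sin(2t) - 3K_2e^(t)cos(2t)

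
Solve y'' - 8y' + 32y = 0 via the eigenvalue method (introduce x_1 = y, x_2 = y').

Let x_1 = y, x_2 = y'. Then x_1' = x_2 and x_2' = -32x_1 + 8x_2.
A = [[0,1],[-32,8]]; det(A-λI) = λ^2 - 8λ + 32.
Eigenvalues λ = 4 ± 4i.

y(t) = K_1e^(4t)cos(4t) + K_2e^(4t)sin(4t)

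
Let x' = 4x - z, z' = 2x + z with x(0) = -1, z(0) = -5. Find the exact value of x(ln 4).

128

A = [[4,-1],[2,1]]; eigenvalues λ = 2, 3.
Eigenvectors: (-1,-2) for λ=2, (1,1) for λ=3.
From the initial condition, c_1 = 4, c_2 = 3.
x(ln 4) = (4)(4^2)(-1) + (3)(4^3)(1) = 128.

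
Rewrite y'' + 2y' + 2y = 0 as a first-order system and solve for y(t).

Let x_1 = y, x_2 = y'. Then x_1' = x_2 and x_2' = -2x_1 - 2x_2.
A = [[0,1],[-2,-2]]; det(A-λI) = λ^2 + 2λ + 2.
Eigenvalues λ = -1 ± i.

y(t) = c_1e^(-t)cos(t) + c_2e^(-t)sin(t)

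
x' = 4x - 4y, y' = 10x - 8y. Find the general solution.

x(t) = K_1e^(-2t)sin(2t) + K_1e^(-2t)cos(2t) + K_2e^(-2t)sin(2t) - K_2e^(-2t)cos(2t), y(t) = 2K_1e^(-2t)sin(2t) + K_1e^(-2t)cos(2t) + K_2e^(-2t)sin(2t) - 2K_2e^(-2t)cos(2t)

Coefficient matrix A = [[4, -4], [10, -8]].
Characteristic polynomial det(A - λI) = λ^2 + 4λ + 8 = 0.
Eigenvalues λ = -2 ± 2i (complex conjugate pair).
For λ=-2+2i: an eigenvector is (1,1) - i(1,2) = (1 - i, 1 - 2i).
A real fundamental pair from Re and Im of e^((-2+2i)t)v: X_1 = e^(-2t)(cos(2t)·(1,1) + sin(2t)·(1,2)), X_2 = e^(-2t)(sin(2t)·(1,1) - cos(2t)·(1,2)).
General solution: K_1X_1 + K_2X_2.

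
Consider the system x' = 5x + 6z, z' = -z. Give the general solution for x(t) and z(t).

x(t) = -c_1e^(-t) + c_2e^(5t), z(t) = c_1e^(-t)

Coefficient matrix A = [[5, 6], [0, -1]].
Characteristic polynomial det(A - λI) = λ^2 - 4λ - 5 = 0.
Eigenvalues λ = -1, 5.
For λ=-1: (A-λI) row 1 is [6, 6], so an eigenvector is (-1, 1).
For λ=5: (A-λI) row 1 is [0, 6], so an eigenvector is (1, 0).
General solution: c_1e^(-t)(-1,1) + c_2e^(5t)(1,0).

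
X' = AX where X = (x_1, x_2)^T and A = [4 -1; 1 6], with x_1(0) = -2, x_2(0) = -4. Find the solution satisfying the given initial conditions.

Coefficient matrix A = [[4, -1], [1, 6]].
Characteristic polynomial det(A - λI) = λ^2 - 10λ + 25 = 0.
Single eigenvalue λ = 5 with algebraic multiplicity 2.
Eigenvector v = (1,-1); generalized eigenvector w with (A-λI)w=v is (-2,1).
General solution: e^(5t)[c_1·v + c_2·(t·v + w)].
Applying x_1(0)=-2, x_2(0)=-4 gives c_1=10, c_2=6.

x_1(t) = 6te^(5t) - 2e^(5t), x_2(t) = -6te^(5t) - 4e^(5t)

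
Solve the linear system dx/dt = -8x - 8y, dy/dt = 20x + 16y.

Coefficient matrix A = [[-8, -8], [20, 16]].
Characteristic polynomial det(A - λI) = λ^2 - 8λ + 32 = 0.
Eigenvalues λ = 4 ± 4i (complex conjugate pair).
For λ=4+4i: an eigenvector is (-1,1) - i(1,-2) = (-1 - i, 1 + 2i).
A real fundamental pair from Re and Im of e^((4+4i)t)v: X_1 = e^(4t)(cos(4t)·(-1,1) + sin(4t)·(1,-2)), X_2 = e^(4t)(sin(4t)·(-1,1) - cos(4t)·(1,-2)).
General solution: C_1X_1 + C_2X_2.

x(t) = C_1e^(4t)sin(4t) - C_1e^(4t)cos(4t) - C_2e^(4t)sin(4t) - C_2e^(4t)cos(4t), y(t) = -2C_1e^(4t)sin(4t) + C_1e^(4t)cos(4t) + C_2e^(4t)sin(4t) + 2C_2e^(4t)cos(4t)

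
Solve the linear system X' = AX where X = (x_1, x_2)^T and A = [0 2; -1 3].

x_1(t) = -c_1e^(2t) - 2c_2e^(t), x_2(t) = -c_1e^(2t) - c_2e^(t)

Coefficient matrix A = [[0, 2], [-1, 3]].
Characteristic polynomial det(A - λI) = λ^2 - 3λ + 2 = 0.
Eigenvalues λ = 2, 1.
For λ=2: (A-λI) row 1 is [-2, 2], so an eigenvector is (-1, -1).
For λ=1: (A-λI) row 1 is [-1, 2], so an eigenvector is (-2, -1).
General solution: c_1e^(2t)(-1,-1) + c_2e^(t)(-2,-1).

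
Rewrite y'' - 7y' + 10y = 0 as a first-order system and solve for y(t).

Let x_1 = y, x_2 = y'. Then x_1' = x_2 and x_2' = -10x_1 + 7x_2.
A = [[0,1],[-10,7]]; det(A-λI) = λ^2 - 7λ + 10.
Eigenvalues λ = 5, 2 with eigenvectors (1,5), (1,2).

y(t) = c_1e^(5t) + c_2e^(2t)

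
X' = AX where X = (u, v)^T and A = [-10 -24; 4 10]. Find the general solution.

u(t) = -3C_1e^(-2t) - 2C_2e^(2t), v(t) = C_1e^(-2t) + C_2e^(2t)

Coefficient matrix A = [[-10, -24], [4, 10]].
Characteristic polynomial det(A - λI) = λ^2 - 4 = 0.
Eigenvalues λ = -2, 2.
For λ=-2: (A-λI) row 1 is [-8, -24], so an eigenvector is (-3, 1).
For λ=2: (A-λI) row 1 is [-12, -24], so an eigenvector is (-2, 1).
General solution: C_1e^(-2t)(-3,1) + C_2e^(2t)(-2,1).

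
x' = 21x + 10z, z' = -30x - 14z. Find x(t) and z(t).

Coefficient matrix A = [[21, 10], [-30, -14]].
Characteristic polynomial det(A - λI) = λ^2 - 7λ + 6 = 0.
Eigenvalues λ = 6, 1.
For λ=6: (A-λI) row 1 is [15, 10], so an eigenvector is (-2, 3).
For λ=1: (A-λI) row 1 is [20, 10], so an eigenvector is (1, -2).
General solution: c_1e^(6t)(-2,3) + c_2e^(t)(1,-2).

x(t) = -2c_1e^(6t) + c_2e^(t), z(t) = 3c_1e^(6t) - 2c_2e^(t)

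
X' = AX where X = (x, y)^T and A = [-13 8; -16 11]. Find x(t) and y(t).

Coefficient matrix A = [[-13, 8], [-16, 11]].
Characteristic polynomial det(A - λI) = λ^2 + 2λ - 15 = 0.
Eigenvalues λ = 3, -5.
For λ=3: (A-λI) row 1 is [-16, 8], so an eigenvector is (-1, -2).
For λ=-5: (A-λI) row 1 is [-8, 8], so an eigenvector is (-1, -1).
General solution: K_1e^(3t)(-1,-2) + K_2e^(-5t)(-1,-1).

x(t) = -K_1e^(3t) - K_2e^(-5t), y(t) = -2K_1e^(3t) - K_2e^(-5t)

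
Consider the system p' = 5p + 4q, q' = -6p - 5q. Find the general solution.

p(t) = c_1e^(t) + 2c_2e^(-t), q(t) = -c_1e^(t) - 3c_2e^(-t)

Coefficient matrix A = [[5, 4], [-6, -5]].
Characteristic polynomial det(A - λI) = λ^2 - 1 = 0.
Eigenvalues λ = 1, -1.
For λ=1: (A-λI) row 1 is [4, 4], so an eigenvector is (1, -1).
For λ=-1: (A-λI) row 1 is [6, 4], so an eigenvector is (2, -3).
General solution: c_1e^(t)(1,-1) + c_2e^(-t)(2,-3).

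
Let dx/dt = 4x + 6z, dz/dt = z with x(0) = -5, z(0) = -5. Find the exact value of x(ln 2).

-220

A = [[4,6],[0,1]]; eigenvalues λ = 1, 4.
Eigenvectors: (2,-1) for λ=1, (-1,0) for λ=4.
From the initial condition, c_1 = 5, c_2 = 15.
x(ln 2) = (5)(2^1)(2) + (15)(2^4)(-1) = -220.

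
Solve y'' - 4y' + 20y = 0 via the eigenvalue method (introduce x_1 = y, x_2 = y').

y(t) = c_1e^(2t)cos(4t) + c_2e^(2t)sin(4t)

Let x_1 = y, x_2 = y'. Then x_1' = x_2 and x_2' = -20x_1 + 4x_2.
A = [[0,1],[-20,4]]; det(A-λI) = λ^2 - 4λ + 20.
Eigenvalues λ = 2 ± 4i.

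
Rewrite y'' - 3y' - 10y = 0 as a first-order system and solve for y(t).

y(t) = C_1e^(5t) + C_2e^(-2t)

Let x_1 = y, x_2 = y'. Then x_1' = x_2 and x_2' = 10x_1 + 3x_2.
A = [[0,1],[10,3]]; det(A-λI) = λ^2 - 3λ - 10.
Eigenvalues λ = 5, -2 with eigenvectors (1,5), (1,-2).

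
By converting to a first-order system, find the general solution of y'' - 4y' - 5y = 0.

Let x_1 = y, x_2 = y'. Then x_1' = x_2 and x_2' = 5x_1 + 4x_2.
A = [[0,1],[5,4]]; det(A-λI) = λ^2 - 4λ - 5.
Eigenvalues λ = -1, 5 with eigenvectors (1,-1), (1,5).

y(t) = C_1e^(-t) + C_2e^(5t)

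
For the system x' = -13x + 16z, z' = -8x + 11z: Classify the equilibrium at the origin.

saddle

A = [[-13,16],[-8,11]]; det(A-λI) = λ^2 + 2λ - 15.
λ = -5, 3: opposite signs.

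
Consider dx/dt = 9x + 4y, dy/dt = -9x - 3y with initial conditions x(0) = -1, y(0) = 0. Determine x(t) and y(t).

x(t) = -6te^(3t) - e^(3t), y(t) = 9te^(3t)

Coefficient matrix A = [[9, 4], [-9, -3]].
Characteristic polynomial det(A - λI) = λ^2 - 6λ + 9 = 0.
Single eigenvalue λ = 3 with algebraic multiplicity 2.
Eigenvector v = (-2,3); generalized eigenvector w with (A-λI)w=v is (-1,1).
General solution: e^(3t)[c_1·v + c_2·(t·v + w)].
Applying x(0)=-1, y(0)=0 gives c_1=-1, c_2=3.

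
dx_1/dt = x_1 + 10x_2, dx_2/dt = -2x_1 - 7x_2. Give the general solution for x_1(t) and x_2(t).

x_1(t) = -C_1e^(-3t)sin(2t) + 2C_1e^(-3t)cos(2t) + 2C_2e^(-3t)sin(2t) + C_2e^(-3t)cos(2t), x_2(t) = -C_1e^(-3t)cos(2t) - C_2e^(-3t)sin(2t)

Coefficient matrix A = [[1, 10], [-2, -7]].
Characteristic polynomial det(A - λI) = λ^2 + 6λ + 13 = 0.
Eigenvalues λ = -3 ± 2i (complex conjugate pair).
For λ=-3+2i: an eigenvector is (2,-1) - i(-1,0) = (2 + i, -1).
A real fundamental pair from Re and Im of e^((-3+2i)t)v: X_1 = e^(-3t)(cos(2t)·(2,-1) + sin(2t)·(-1,0)), X_2 = e^(-3t)(sin(2t)·(2,-1) - cos(2t)·(-1,0)).
General solution: C_1X_1 + C_2X_2.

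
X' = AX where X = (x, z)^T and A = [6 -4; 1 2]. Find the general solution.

Coefficient matrix A = [[6, -4], [1, 2]].
Characteristic polynomial det(A - λI) = λ^2 - 8λ + 16 = 0.
Single eigenvalue λ = 4 with algebraic multiplicity 2.
Eigenvector v = (2,1); generalized eigenvector w with (A-λI)w=v is (3,1).
General solution: e^(4t)[K_1·v + K_2·(t·v + w)].

x(t) = 2K_1e^(4t) + 2K_2te^(4t) + 3K_2e^(4t), z(t) = K_1e^(4t) + K_2te^(4t) + K_2e^(4t)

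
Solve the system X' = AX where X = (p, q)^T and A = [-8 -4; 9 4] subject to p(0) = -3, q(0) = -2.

p(t) = 26te^(-2t) - 3e^(-2t), q(t) = -39te^(-2t) - 2e^(-2t)

Coefficient matrix A = [[-8, -4], [9, 4]].
Characteristic polynomial det(A - λI) = λ^2 + 4λ + 4 = 0.
Single eigenvalue λ = -2 with algebraic multiplicity 2.
Eigenvector v = (2,-3); generalized eigenvector w with (A-λI)w=v is (-1,1).
General solution: e^(-2t)[C_1·v + C_2·(t·v + w)].
Applying p(0)=-3, q(0)=-2 gives C_1=5, C_2=13.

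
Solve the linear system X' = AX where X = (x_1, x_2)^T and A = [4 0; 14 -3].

Coefficient matrix A = [[4, 0], [14, -3]].
Characteristic polynomial det(A - λI) = λ^2 - λ - 12 = 0.
Eigenvalues λ = -3, 4.
For λ=-3: (A-λI) row 1 is [7, 0], so an eigenvector is (0, -1).
For λ=4: (A-λI) row 2 is [14, -7], so an eigenvector is (1, 2).
General solution: C_1e^(-3t)(0,-1) + C_2e^(4t)(1,2).

x_1(t) = C_2e^(4t), x_2(t) = -C_1e^(-3t) + 2C_2e^(4t)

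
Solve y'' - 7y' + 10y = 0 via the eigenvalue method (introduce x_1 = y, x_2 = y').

y(t) = c_1e^(2t) + c_2e^(5t)

Let x_1 = y, x_2 = y'. Then x_1' = x_2 and x_2' = -10x_1 + 7x_2.
A = [[0,1],[-10,7]]; det(A-λI) = λ^2 - 7λ + 10.
Eigenvalues λ = 2, 5 with eigenvectors (1,2), (1,5).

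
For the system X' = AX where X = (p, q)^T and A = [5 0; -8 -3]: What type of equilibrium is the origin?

A = [[5,0],[-8,-3]]; det(A-λI) = λ^2 - 2λ - 15.
λ = 5, -3: opposite signs.

saddle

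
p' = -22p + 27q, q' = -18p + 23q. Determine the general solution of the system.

Coefficient matrix A = [[-22, 27], [-18, 23]].
Characteristic polynomial det(A - λI) = λ^2 - λ - 20 = 0.
Eigenvalues λ = 5, -4.
For λ=5: (A-λI) row 1 is [-27, 27], so an eigenvector is (-1, -1).
For λ=-4: (A-λI) row 1 is [-18, 27], so an eigenvector is (-3, -2).
General solution: C_1e^(5t)(-1,-1) + C_2e^(-4t)(-3,-2).

p(t) = -C_1e^(5t) - 3C_2e^(-4t), q(t) = -C_1e^(5t) - 2C_2e^(-4t)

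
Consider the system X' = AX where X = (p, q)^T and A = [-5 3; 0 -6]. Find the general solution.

p(t) = -3C_1e^(-6t) - C_2e^(-5t), q(t) = C_1e^(-6t)

Coefficient matrix A = [[-5, 3], [0, -6]].
Characteristic polynomial det(A - λI) = λ^2 + 11λ + 30 = 0.
Eigenvalues λ = -6, -5.
For λ=-6: (A-λI) row 1 is [1, 3], so an eigenvector is (-3, 1).
For λ=-5: (A-λI) row 1 is [0, 3], so an eigenvector is (-1, 0).
General solution: C_1e^(-6t)(-3,1) + C_2e^(-5t)(-1,0).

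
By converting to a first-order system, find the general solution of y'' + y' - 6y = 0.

y(t) = K_1e^(2t) + K_2e^(-3t)

Let x_1 = y, x_2 = y'. Then x_1' = x_2 and x_2' = 6x_1 - x_2.
A = [[0,1],[6,-1]]; det(A-λI) = λ^2 + λ - 6.
Eigenvalues λ = 2, -3 with eigenvectors (1,2), (1,-3).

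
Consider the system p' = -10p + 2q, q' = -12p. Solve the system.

p(t) = c_1e^(-4t) - c_2e^(-6t), q(t) = 3c_1e^(-4t) - 2c_2e^(-6t)

Coefficient matrix A = [[-10, 2], [-12, 0]].
Characteristic polynomial det(A - λI) = λ^2 + 10λ + 24 = 0.
Eigenvalues λ = -4, -6.
For λ=-4: (A-λI) row 1 is [-6, 2], so an eigenvector is (1, 3).
For λ=-6: (A-λI) row 1 is [-4, 2], so an eigenvector is (-1, -2).
General solution: c_1e^(-4t)(1,3) + c_2e^(-6t)(-1,-2).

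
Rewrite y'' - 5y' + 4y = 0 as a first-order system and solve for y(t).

y(t) = C_1e^(4t) + C_2e^(t)

Let x_1 = y, x_2 = y'. Then x_1' = x_2 and x_2' = -4x_1 + 5x_2.
A = [[0,1],[-4,5]]; det(A-λI) = λ^2 - 5λ + 4.
Eigenvalues λ = 4, 1 with eigenvectors (1,4), (1,1).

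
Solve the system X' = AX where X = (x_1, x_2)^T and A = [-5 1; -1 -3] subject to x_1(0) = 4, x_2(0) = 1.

x_1(t) = -3te^(-4t) + 4e^(-4t), x_2(t) = -3te^(-4t) + e^(-4t)

Coefficient matrix A = [[-5, 1], [-1, -3]].
Characteristic polynomial det(A - λI) = λ^2 + 8λ + 16 = 0.
Single eigenvalue λ = -4 with algebraic multiplicity 2.
Eigenvector v = (-1,-1); generalized eigenvector w with (A-λI)w=v is (2,1).
General solution: e^(-4t)[c_1·v + c_2·(t·v + w)].
Applying x_1(0)=4, x_2(0)=1 gives c_1=2, c_2=3.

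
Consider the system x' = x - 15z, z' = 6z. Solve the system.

Coefficient matrix A = [[1, -15], [0, 6]].
Characteristic polynomial det(A - λI) = λ^2 - 7λ + 6 = 0.
Eigenvalues λ = 1, 6.
For λ=1: (A-λI) row 1 is [0, -15], so an eigenvector is (-1, 0).
For λ=6: (A-λI) row 1 is [-5, -15], so an eigenvector is (3, -1).
General solution: K_1e^(t)(-1,0) + K_2e^(6t)(3,-1).

x(t) = -K_1e^(t) + 3K_2e^(6t), z(t) = -K_2e^(6t)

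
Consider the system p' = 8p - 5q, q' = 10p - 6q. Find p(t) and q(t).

p(t) = -C_1e^(t)sin(t) + 2C_1e^(t)cos(t) + 2C_2e^(t)sin(t) + C_2e^(t)cos(t), q(t) = -C_1e^(t)sin(t) + 3C_1e^(t)cos(t) + 3C_2e^(t)sin(t) + C_2e^(t)cos(t)

Coefficient matrix A = [[8, -5], [10, -6]].
Characteristic polynomial det(A - λI) = λ^2 - 2λ + 2 = 0.
Eigenvalues λ = 1 ± i (complex conjugate pair).
For λ=1+i: an eigenvector is (2,3) - i(-1,-1) = (2 + i, 3 + i).
A real fundamental pair from Re and Im of e^((1+i)t)v: X_1 = e^(t)(cos(t)·(2,3) + sin(t)·(-1,-1)), X_2 = e^(t)(sin(t)·(2,3) - cos(t)·(-1,-1)).
General solution: C_1X_1 + C_2X_2.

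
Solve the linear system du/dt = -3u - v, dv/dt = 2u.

Coefficient matrix A = [[-3, -1], [2, 0]].
Characteristic polynomial det(A - λI) = λ^2 + 3λ + 2 = 0.
Eigenvalues λ = -2, -1.
For λ=-2: (A-λI) row 1 is [-1, -1], so an eigenvector is (-1, 1).
For λ=-1: (A-λI) row 1 is [-2, -1], so an eigenvector is (1, -2).
General solution: K_1e^(-2t)(-1,1) + K_2e^(-t)(1,-2).

u(t) = -K_1e^(-2t) + K_2e^(-t), v(t) = K_1e^(-2t) - 2K_2e^(-t)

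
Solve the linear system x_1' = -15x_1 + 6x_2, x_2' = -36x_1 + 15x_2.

Coefficient matrix A = [[-15, 6], [-36, 15]].
Characteristic polynomial det(A - λI) = λ^2 - 9 = 0.
Eigenvalues λ = 3, -3.
For λ=3: (A-λI) row 1 is [-18, 6], so an eigenvector is (1, 3).
For λ=-3: (A-λI) row 1 is [-12, 6], so an eigenvector is (1, 2).
General solution: C_1e^(3t)(1,3) + C_2e^(-3t)(1,2).

x_1(t) = C_1e^(3t) + C_2e^(-3t), x_2(t) = 3C_1e^(3t) + 2C_2e^(-3t)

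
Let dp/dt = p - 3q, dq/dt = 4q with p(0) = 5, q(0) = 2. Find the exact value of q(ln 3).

162

A = [[1,-3],[0,4]]; eigenvalues λ = 4, 1.
Eigenvectors: (-1,1) for λ=4, (1,0) for λ=1.
From the initial condition, c_1 = 2, c_2 = 7.
q(ln 3) = (2)(3^4)(1) + (7)(3^1)(0) = 162.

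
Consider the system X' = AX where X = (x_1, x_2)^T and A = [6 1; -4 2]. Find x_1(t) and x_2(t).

x_1(t) = -C_1e^(4t) - C_2te^(4t) - C_2e^(4t), x_2(t) = 2C_1e^(4t) + 2C_2te^(4t) + C_2e^(4t)

Coefficient matrix A = [[6, 1], [-4, 2]].
Characteristic polynomial det(A - λI) = λ^2 - 8λ + 16 = 0.
Single eigenvalue λ = 4 with algebraic multiplicity 2.
Eigenvector v = (-1,2); generalized eigenvector w with (A-λI)w=v is (-1,1).
General solution: e^(4t)[C_1·v + C_2·(t·v + w)].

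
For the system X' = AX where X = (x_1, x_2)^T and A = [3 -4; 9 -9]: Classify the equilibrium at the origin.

stable improper node

A = [[3,-4],[9,-9]]; det(A-λI) = λ^2 + 6λ + 9.
repeated λ = -3 with a single eigenvector.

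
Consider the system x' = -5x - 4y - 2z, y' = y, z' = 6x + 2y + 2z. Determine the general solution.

Coefficient matrix A = [[-5, -4, -2], [0, 1, 0], [6, 2, 2]].
det(A - λI) = 0 gives eigenvalues λ = -1, 1, -2.
For λ=-1: eigenvector (1,0,-2).
For λ=1: eigenvector (0,1,-2).
For λ=-2: eigenvector (2,0,-3).
General solution: K_1e^(-t)(1,0,-2) + K_2e^(t)(0,1,-2) + K_3e^(-2t)(2,0,-3).

x(t) = K_1e^(-t) + 2K_3e^(-2t), y(t) = K_2e^(t), z(t) = -2K_1e^(-t) - 2K_2e^(t) - 3K_3e^(-2t)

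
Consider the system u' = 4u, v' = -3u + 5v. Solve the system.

u(t) = -c_2e^(4t), v(t) = -c_1e^(5t) - 3c_2e^(4t)

Coefficient matrix A = [[4, 0], [-3, 5]].
Characteristic polynomial det(A - λI) = λ^2 - 9λ + 20 = 0.
Eigenvalues λ = 5, 4.
For λ=5: (A-λI) row 1 is [-1, 0], so an eigenvector is (0, -1).
For λ=4: (A-λI) row 2 is [-3, 1], so an eigenvector is (-1, -3).
General solution: c_1e^(5t)(0,-1) + c_2e^(4t)(-1,-3).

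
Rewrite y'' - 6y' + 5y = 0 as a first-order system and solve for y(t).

y(t) = C_1e^(5t) + C_2e^(t)

Let x_1 = y, x_2 = y'. Then x_1' = x_2 and x_2' = -5x_1 + 6x_2.
A = [[0,1],[-5,6]]; det(A-λI) = λ^2 - 6λ + 5.
Eigenvalues λ = 5, 1 with eigenvectors (1,5), (1,1).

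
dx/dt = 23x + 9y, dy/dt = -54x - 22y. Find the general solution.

x(t) = c_1e^(5t) + c_2e^(-4t), y(t) = -2c_1e^(5t) - 3c_2e^(-4t)

Coefficient matrix A = [[23, 9], [-54, -22]].
Characteristic polynomial det(A - λI) = λ^2 - λ - 20 = 0.
Eigenvalues λ = 5, -4.
For λ=5: (A-λI) row 1 is [18, 9], so an eigenvector is (1, -2).
For λ=-4: (A-λI) row 1 is [27, 9], so an eigenvector is (1, -3).
General solution: c_1e^(5t)(1,-2) + c_2e^(-4t)(1,-3).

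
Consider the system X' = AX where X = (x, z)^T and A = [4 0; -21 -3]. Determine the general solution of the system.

Coefficient matrix A = [[4, 0], [-21, -3]].
Characteristic polynomial det(A - λI) = λ^2 - λ - 12 = 0.
Eigenvalues λ = -3, 4.
For λ=-3: (A-λI) row 1 is [7, 0], so an eigenvector is (0, 1).
For λ=4: (A-λI) row 2 is [-21, -7], so an eigenvector is (-1, 3).
General solution: c_1e^(-3t)(0,1) + c_2e^(4t)(-1,3).

x(t) = -c_2e^(4t), z(t) = c_1e^(-3t) + 3c_2e^(4t)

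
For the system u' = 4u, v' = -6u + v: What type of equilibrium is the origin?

A = [[4,0],[-6,1]]; det(A-λI) = λ^2 - 5λ + 4.
λ = 4, 1: both positive.

unstable node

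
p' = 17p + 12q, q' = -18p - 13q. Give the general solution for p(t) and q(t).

Coefficient matrix A = [[17, 12], [-18, -13]].
Characteristic polynomial det(A - λI) = λ^2 - 4λ - 5 = 0.
Eigenvalues λ = 5, -1.
For λ=5: (A-λI) row 1 is [12, 12], so an eigenvector is (-1, 1).
For λ=-1: (A-λI) row 1 is [18, 12], so an eigenvector is (2, -3).
General solution: C_1e^(5t)(-1,1) + C_2e^(-t)(2,-3).

p(t) = -C_1e^(5t) + 2C_2e^(-t), q(t) = C_1e^(5t) - 3C_2e^(-t)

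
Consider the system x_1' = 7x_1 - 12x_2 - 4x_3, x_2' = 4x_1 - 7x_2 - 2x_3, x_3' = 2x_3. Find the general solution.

Coefficient matrix A = [[7, -12, -4], [4, -7, -2], [0, 0, 2]].
det(A - λI) = 0 gives eigenvalues λ = 1, -1, 2.
For λ=1: eigenvector (2,1,0).
For λ=-1: eigenvector (-3,-2,0).
For λ=2: eigenvector (-4,-2,1).
General solution: C_1e^(t)(2,1,0) + C_2e^(-t)(-3,-2,0) + C_3e^(2t)(-4,-2,1).

x_1(t) = 2C_1e^(t) - 3C_2e^(-t) - 4C_3e^(2t), x_2(t) = C_1e^(t) - 2C_2e^(-t) - 2C_3e^(2t), x_3(t) = C_3e^(2t)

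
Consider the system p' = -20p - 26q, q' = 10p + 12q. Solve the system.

Coefficient matrix A = [[-20, -26], [10, 12]].
Characteristic polynomial det(A - λI) = λ^2 + 8λ + 20 = 0.
Eigenvalues λ = -4 ± 2i (complex conjugate pair).
For λ=-4+2i: an eigenvector is (2,-1) - i(-3,2) = (2 + 3i, -1 - 2i).
A real fundamental pair from Re and Im of e^((-4+2i)t)v: X_1 = e^(-4t)(cos(2t)·(2,-1) + sin(2t)·(-3,2)), X_2 = e^(-4t)(sin(2t)·(2,-1) - cos(2t)·(-3,2)).
General solution: C_1X_1 + C_2X_2.

p(t) = -3C_1e^(-4t)sin(2t) + 2C_1e^(-4t)cos(2t) + 2C_2e^(-4t)sin(2t) + 3C_2e^(-4t)cos(2t), q(t) = 2C_1e^(-4t)sin(2t) - C_1e^(-4t)cos(2t) - C_2e^(-4t)sin(2t) - 2C_2e^(-4t)cos(2t)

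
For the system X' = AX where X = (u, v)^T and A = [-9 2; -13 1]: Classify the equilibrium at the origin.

A = [[-9,2],[-13,1]]; det(A-λI) = λ^2 + 8λ + 17.
λ = -4 ± i: negative real part.

stable spiral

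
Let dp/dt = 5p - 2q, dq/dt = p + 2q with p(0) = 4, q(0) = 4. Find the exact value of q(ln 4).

A = [[5,-2],[1,2]]; eigenvalues λ = 4, 3.
Eigenvectors: (-2,-1) for λ=4, (-1,-1) for λ=3.
From the initial condition, c_1 = 0, c_2 = -4.
q(ln 4) = (0)(4^4)(-1) + (-4)(4^3)(-1) = 256.

256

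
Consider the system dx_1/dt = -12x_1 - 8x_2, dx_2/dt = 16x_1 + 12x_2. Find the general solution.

x_1(t) = C_1e^(-4t) + C_2e^(4t), x_2(t) = -C_1e^(-4t) - 2C_2e^(4t)

Coefficient matrix A = [[-12, -8], [16, 12]].
Characteristic polynomial det(A - λI) = λ^2 - 16 = 0.
Eigenvalues λ = -4, 4.
For λ=-4: (A-λI) row 1 is [-8, -8], so an eigenvector is (1, -1).
For λ=4: (A-λI) row 1 is [-16, -8], so an eigenvector is (1, -2).
General solution: C_1e^(-4t)(1,-1) + C_2e^(4t)(1,-2).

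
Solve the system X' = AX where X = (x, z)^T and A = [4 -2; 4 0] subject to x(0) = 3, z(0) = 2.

x(t) = e^(2t)sin(2t) + 3e^(2t)cos(2t), z(t) = 4e^(2t)sin(2t) + 2e^(2t)cos(2t)

Coefficient matrix A = [[4, -2], [4, 0]].
Characteristic polynomial det(A - λI) = λ^2 - 4λ + 8 = 0.
Eigenvalues λ = 2 ± 2i (complex conjugate pair).
For λ=2+2i: an eigenvector is (0,1) - i(-1,-1) = (0 + i, 1 + i).
A real fundamental pair from Re and Im of e^((2+2i)t)v: X_1 = e^(2t)(cos(2t)·(0,1) + sin(2t)·(-1,-1)), X_2 = e^(2t)(sin(2t)·(0,1) - cos(2t)·(-1,-1)).
General solution: c_1X_1 + c_2X_2.
Applying x(0)=3, z(0)=2 gives c_1=-1, c_2=3.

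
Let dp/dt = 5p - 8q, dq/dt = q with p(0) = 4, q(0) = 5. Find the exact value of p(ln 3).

-1428

A = [[5,-8],[0,1]]; eigenvalues λ = 5, 1.
Eigenvectors: (-1,0) for λ=5, (2,1) for λ=1.
From the initial condition, c_1 = 6, c_2 = 5.
p(ln 3) = (6)(3^5)(-1) + (5)(3^1)(2) = -1428.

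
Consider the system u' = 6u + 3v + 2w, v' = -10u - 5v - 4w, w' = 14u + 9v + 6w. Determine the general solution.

u(t) = -C_1e^(2t) + C_2e^(t) + C_3e^(4t), v(t) = 2C_1e^(2t) - C_2e^(t) - 2C_3e^(4t), w(t) = -C_1e^(2t) - C_2e^(t) + 2C_3e^(4t)

Coefficient matrix A = [[6, 3, 2], [-10, -5, -4], [14, 9, 6]].
det(A - λI) = 0 gives eigenvalues λ = 2, 1, 4.
For λ=2: eigenvector (-1,2,-1).
For λ=1: eigenvector (1,-1,-1).
For λ=4: eigenvector (1,-2,2).
General solution: C_1e^(2t)(-1,2,-1) + C_2e^(t)(1,-1,-1) + C_3e^(4t)(1,-2,2).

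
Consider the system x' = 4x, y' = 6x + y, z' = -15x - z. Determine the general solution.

x(t) = C_2e^(4t), y(t) = C_1e^(t) + 2C_2e^(4t), z(t) = -3C_2e^(4t) + C_3e^(-t)

Coefficient matrix A = [[4, 0, 0], [6, 1, 0], [-15, 0, -1]].
det(A - λI) = 0 gives eigenvalues λ = 1, 4, -1.
For λ=1: eigenvector (0,1,0).
For λ=4: eigenvector (1,2,-3).
For λ=-1: eigenvector (0,0,1).
General solution: C_1e^(t)(0,1,0) + C_2e^(4t)(1,2,-3) + C_3e^(-t)(0,0,1).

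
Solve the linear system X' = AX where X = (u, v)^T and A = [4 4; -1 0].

u(t) = 2K_1e^(2t) + 2K_2te^(2t) + K_2e^(2t), v(t) = -K_1e^(2t) - K_2te^(2t)

Coefficient matrix A = [[4, 4], [-1, 0]].
Characteristic polynomial det(A - λI) = λ^2 - 4λ + 4 = 0.
Single eigenvalue λ = 2 with algebraic multiplicity 2.
Eigenvector v = (2,-1); generalized eigenvector w with (A-λI)w=v is (1,0).
General solution: e^(2t)[K_1·v + K_2·(t·v + w)].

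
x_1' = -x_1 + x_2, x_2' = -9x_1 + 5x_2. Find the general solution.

x_1(t) = K_1e^(2t) + K_2te^(2t) - K_2e^(2t), x_2(t) = 3K_1e^(2t) + 3K_2te^(2t) - 2K_2e^(2t)

Coefficient matrix A = [[-1, 1], [-9, 5]].
Characteristic polynomial det(A - λI) = λ^2 - 4λ + 4 = 0.
Single eigenvalue λ = 2 with algebraic multiplicity 2.
Eigenvector v = (1,3); generalized eigenvector w with (A-λI)w=v is (-1,-2).
General solution: e^(2t)[K_1·v + K_2·(t·v + w)].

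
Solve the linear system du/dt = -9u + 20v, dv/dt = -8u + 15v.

Coefficient matrix A = [[-9, 20], [-8, 15]].
Characteristic polynomial det(A - λI) = λ^2 - 6λ + 25 = 0.
Eigenvalues λ = 3 ± 4i (complex conjugate pair).
For λ=3+4i: an eigenvector is (-1,-1) - i(-2,-1) = (-1 + 2i, -1 + i).
A real fundamental pair from Re and Im of e^((3+4i)t)v: X_1 = e^(3t)(cos(4t)·(-1,-1) + sin(4t)·(-2,-1)), X_2 = e^(3t)(sin(4t)·(-1,-1) - cos(4t)·(-2,-1)).
General solution: K_1X_1 + K_2X_2.

u(t) = -2K_1e^(3t)sin(4t) - K_1e^(3t)cos(4t) - K_2e^(3t)sin(4t) + 2K_2e^(3t)cos(4t), v(t) = -K_1e^(3t)sin(4t) - K_1e^(3t)cos(4t) - K_2e^(3t)sin(4t) + K_2e^(3t)cos(4t)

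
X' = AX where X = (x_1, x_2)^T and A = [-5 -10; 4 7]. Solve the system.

Coefficient matrix A = [[-5, -10], [4, 7]].
Characteristic polynomial det(A - λI) = λ^2 - 2λ + 5 = 0.
Eigenvalues λ = 1 ± 2i (complex conjugate pair).
For λ=1+2i: an eigenvector is (1,-1) - i(2,-1) = (1 - 2i, -1 + i).
A real fundamental pair from Re and Im of e^((1+2i)t)v: X_1 = e^(t)(cos(2t)·(1,-1) + sin(2t)·(2,-1)), X_2 = e^(t)(sin(2t)·(1,-1) - cos(2t)·(2,-1)).
General solution: K_1X_1 + K_2X_2.

x_1(t) = 2K_1e^(t)sin(2t) + K_1e^(t)cos(2t) + K_2e^(t)sin(2t) - 2K_2e^(t)cos(2t), x_2(t) = -K_1e^(t)sin(2t) - K_1e^(t)cos(2t) - K_2e^(t)sin(2t) + K_2e^(t)cos(2t)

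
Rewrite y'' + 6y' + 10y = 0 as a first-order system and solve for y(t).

y(t) = K_1e^(-3t)cos(t) + K_2e^(-3t)sin(t)

Let x_1 = y, x_2 = y'. Then x_1' = x_2 and x_2' = -10x_1 - 6x_2.
A = [[0,1],[-10,-6]]; det(A-λI) = λ^2 + 6λ + 10.
Eigenvalues λ = -3 ± i.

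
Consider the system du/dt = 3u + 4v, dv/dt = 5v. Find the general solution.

Coefficient matrix A = [[3, 4], [0, 5]].
Characteristic polynomial det(A - λI) = λ^2 - 8λ + 15 = 0.
Eigenvalues λ = 5, 3.
For λ=5: (A-λI) row 1 is [-2, 4], so an eigenvector is (-2, -1).
For λ=3: (A-λI) row 1 is [0, 4], so an eigenvector is (-1, 0).
General solution: K_1e^(5t)(-2,-1) + K_2e^(3t)(-1,0).

u(t) = -2K_1e^(5t) - K_2e^(3t), v(t) = -K_1e^(5t)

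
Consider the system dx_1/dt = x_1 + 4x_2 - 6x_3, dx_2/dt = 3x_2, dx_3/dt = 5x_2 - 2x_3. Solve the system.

x_1(t) = 2c_1e^(-2t) - c_2e^(3t) + c_3e^(t), x_2(t) = c_2e^(3t), x_3(t) = c_1e^(-2t) + c_2e^(3t)

Coefficient matrix A = [[1, 4, -6], [0, 3, 0], [0, 5, -2]].
det(A - λI) = 0 gives eigenvalues λ = -2, 3, 1.
For λ=-2: eigenvector (2,0,1).
For λ=3: eigenvector (-1,1,1).
For λ=1: eigenvector (1,0,0).
General solution: c_1e^(-2t)(2,0,1) + c_2e^(3t)(-1,1,1) + c_3e^(t)(1,0,0).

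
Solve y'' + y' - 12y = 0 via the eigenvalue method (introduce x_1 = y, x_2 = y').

Let x_1 = y, x_2 = y'. Then x_1' = x_2 and x_2' = 12x_1 - x_2.
A = [[0,1],[12,-1]]; det(A-λI) = λ^2 + λ - 12.
Eigenvalues λ = 3, -4 with eigenvectors (1,3), (1,-4).

y(t) = K_1e^(3t) + K_2e^(-4t)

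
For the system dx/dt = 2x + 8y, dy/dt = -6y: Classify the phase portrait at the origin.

saddle

A = [[2,8],[0,-6]]; det(A-λI) = λ^2 + 4λ - 12.
λ = 2, -6: opposite signs.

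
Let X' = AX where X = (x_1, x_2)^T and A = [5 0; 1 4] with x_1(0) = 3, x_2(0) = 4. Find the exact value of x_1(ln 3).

729

A = [[5,0],[1,4]]; eigenvalues λ = 5, 4.
Eigenvectors: (-1,-1) for λ=5, (0,1) for λ=4.
From the initial condition, c_1 = -3, c_2 = 1.
x_1(ln 3) = (-3)(3^5)(-1) + (1)(3^4)(0) = 729.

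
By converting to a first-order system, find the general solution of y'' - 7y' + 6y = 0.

Let x_1 = y, x_2 = y'. Then x_1' = x_2 and x_2' = -6x_1 + 7x_2.
A = [[0,1],[-6,7]]; det(A-λI) = λ^2 - 7λ + 6.
Eigenvalues λ = 6, 1 with eigenvectors (1,6), (1,1).

y(t) = C_1e^(6t) + C_2e^(t)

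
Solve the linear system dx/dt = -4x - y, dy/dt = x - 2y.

x(t) = -c_1e^(-3t) - c_2te^(-3t) + c_2e^(-3t), y(t) = c_1e^(-3t) + c_2te^(-3t)

Coefficient matrix A = [[-4, -1], [1, -2]].
Characteristic polynomial det(A - λI) = λ^2 + 6λ + 9 = 0.
Single eigenvalue λ = -3 with algebraic multiplicity 2.
Eigenvector v = (-1,1); generalized eigenvector w with (A-λI)w=v is (1,0).
General solution: e^(-3t)[c_1·v + c_2·(t·v + w)].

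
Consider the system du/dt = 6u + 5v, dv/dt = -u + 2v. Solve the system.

u(t) = 2c_1e^(4t)sin(t) + c_1e^(4t)cos(t) + c_2e^(4t)sin(t) - 2c_2e^(4t)cos(t), v(t) = -c_1e^(4t)sin(t) + c_2e^(4t)cos(t)

Coefficient matrix A = [[6, 5], [-1, 2]].
Characteristic polynomial det(A - λI) = λ^2 - 8λ + 17 = 0.
Eigenvalues λ = 4 ± i (complex conjugate pair).
For λ=4+i: an eigenvector is (1,0) - i(2,-1) = (1 - 2i, 0 + i).
A real fundamental pair from Re and Im of e^((4+i)t)v: X_1 = e^(4t)(cos(t)·(1,0) + sin(t)·(2,-1)), X_2 = e^(4t)(sin(t)·(1,0) - cos(t)·(2,-1)).
General solution: c_1X_1 + c_2X_2.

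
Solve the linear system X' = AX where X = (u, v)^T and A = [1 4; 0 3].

Coefficient matrix A = [[1, 4], [0, 3]].
Characteristic polynomial det(A - λI) = λ^2 - 4λ + 3 = 0.
Eigenvalues λ = 1, 3.
For λ=1: (A-λI) row 1 is [0, 4], so an eigenvector is (1, 0).
For λ=3: (A-λI) row 1 is [-2, 4], so an eigenvector is (-2, -1).
General solution: c_1e^(t)(1,0) + c_2e^(3t)(-2,-1).

u(t) = c_1e^(t) - 2c_2e^(3t), v(t) = -c_2e^(3t)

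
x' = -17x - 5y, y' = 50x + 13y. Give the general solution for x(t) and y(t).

Coefficient matrix A = [[-17, -5], [50, 13]].
Characteristic polynomial det(A - λI) = λ^2 + 4λ + 29 = 0.
Eigenvalues λ = -2 ± 5i (complex conjugate pair).
For λ=-2+5i: an eigenvector is (0,1) - i(-1,3) = (0 + i, 1 - 3i).
A real fundamental pair from Re and Im of e^((-2+5i)t)v: X_1 = e^(-2t)(cos(5t)·(0,1) + sin(5t)·(-1,3)), X_2 = e^(-2t)(sin(5t)·(0,1) - cos(5t)·(-1,3)).
General solution: c_1X_1 + c_2X_2.

x(t) = -c_1e^(-2t)sin(5t) + c_2e^(-2t)cos(5t), y(t) = 3c_1e^(-2t)sin(5t) + c_1e^(-2t)cos(5t) + c_2e^(-2t)sin(5t) - 3c_2e^(-2t)cos(5t)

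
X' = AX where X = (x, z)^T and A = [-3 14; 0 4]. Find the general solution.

x(t) = -2c_1e^(4t) - c_2e^(-3t), z(t) = -c_1e^(4t)

Coefficient matrix A = [[-3, 14], [0, 4]].
Characteristic polynomial det(A - λI) = λ^2 - λ - 12 = 0.
Eigenvalues λ = 4, -3.
For λ=4: (A-λI) row 1 is [-7, 14], so an eigenvector is (-2, -1).
For λ=-3: (A-λI) row 1 is [0, 14], so an eigenvector is (-1, 0).
General solution: c_1e^(4t)(-2,-1) + c_2e^(-3t)(-1,0).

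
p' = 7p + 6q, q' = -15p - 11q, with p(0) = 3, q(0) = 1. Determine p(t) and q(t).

p(t) = 11e^(-2t)sin(3t) + 3e^(-2t)cos(3t), q(t) = -18e^(-2t)sin(3t) + e^(-2t)cos(3t)

Coefficient matrix A = [[7, 6], [-15, -11]].
Characteristic polynomial det(A - λI) = λ^2 + 4λ + 13 = 0.
Eigenvalues λ = -2 ± 3i (complex conjugate pair).
For λ=-2+3i: an eigenvector is (1,-1) - i(1,-2) = (1 - i, -1 + 2i).
A real fundamental pair from Re and Im of e^((-2+3i)t)v: X_1 = e^(-2t)(cos(3t)·(1,-1) + sin(3t)·(1,-2)), X_2 = e^(-2t)(sin(3t)·(1,-1) - cos(3t)·(1,-2)).
General solution: K_1X_1 + K_2X_2.
Applying p(0)=3, q(0)=1 gives K_1=7, K_2=4.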